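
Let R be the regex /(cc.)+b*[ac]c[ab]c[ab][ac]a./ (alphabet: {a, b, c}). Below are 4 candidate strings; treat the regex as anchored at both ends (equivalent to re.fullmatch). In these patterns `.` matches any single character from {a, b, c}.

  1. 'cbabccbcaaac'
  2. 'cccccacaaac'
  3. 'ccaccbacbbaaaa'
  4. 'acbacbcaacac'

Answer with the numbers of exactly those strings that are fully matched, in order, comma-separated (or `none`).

2

1. 'cbabccbcaaac' → no match — must start with 'cc'
2. 'cccccacaaac' → match
3 → no match
4. 'acbacbcaacac' → no match — must start with 'cc'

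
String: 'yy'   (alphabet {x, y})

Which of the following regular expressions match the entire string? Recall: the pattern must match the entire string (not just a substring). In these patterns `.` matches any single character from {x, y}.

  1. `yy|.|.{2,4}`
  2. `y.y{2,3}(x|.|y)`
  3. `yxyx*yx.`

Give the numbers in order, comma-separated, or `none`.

1

1 → match
2 → no match
3 → no match — must start with 'yxy'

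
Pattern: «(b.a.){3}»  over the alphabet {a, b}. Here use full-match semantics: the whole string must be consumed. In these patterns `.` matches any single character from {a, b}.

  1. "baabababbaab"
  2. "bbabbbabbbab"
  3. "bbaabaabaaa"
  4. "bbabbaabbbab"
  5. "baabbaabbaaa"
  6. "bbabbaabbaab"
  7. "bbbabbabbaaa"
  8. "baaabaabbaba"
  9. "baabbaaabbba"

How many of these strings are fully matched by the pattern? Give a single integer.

1. "baabababbaab" → no match
2. "bbabbbabbbab" → match
3. "bbaabaabaaa" → no match
4. "bbabbaabbbab" → match
5. "baabbaabbaaa" → match
6. "bbabbaabbaab" → match
7. "bbbabbabbaaa" → no match
8. "baaabaabbaba" → no match
9. "baabbaaabbba" → no match
Total matched: 4

4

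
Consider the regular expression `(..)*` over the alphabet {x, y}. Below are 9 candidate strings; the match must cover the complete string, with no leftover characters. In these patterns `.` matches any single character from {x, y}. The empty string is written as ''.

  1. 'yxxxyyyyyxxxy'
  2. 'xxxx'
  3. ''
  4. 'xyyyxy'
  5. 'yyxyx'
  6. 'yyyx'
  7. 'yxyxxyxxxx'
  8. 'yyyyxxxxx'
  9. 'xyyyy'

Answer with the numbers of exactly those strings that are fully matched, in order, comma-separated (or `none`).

1 → no match
2 → match
3 → match
4 → match
5 → no match
6 → match
7 → match
8 → no match
9 → no match

2, 3, 4, 6, 7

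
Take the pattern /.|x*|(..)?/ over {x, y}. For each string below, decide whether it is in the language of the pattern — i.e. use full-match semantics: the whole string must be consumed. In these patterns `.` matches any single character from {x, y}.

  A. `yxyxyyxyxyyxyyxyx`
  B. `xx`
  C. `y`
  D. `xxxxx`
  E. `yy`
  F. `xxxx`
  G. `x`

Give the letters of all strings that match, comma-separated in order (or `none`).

B, C, D, E, F, G

A → no match
B → match
C → match
D → match
E → match
F → match
G → match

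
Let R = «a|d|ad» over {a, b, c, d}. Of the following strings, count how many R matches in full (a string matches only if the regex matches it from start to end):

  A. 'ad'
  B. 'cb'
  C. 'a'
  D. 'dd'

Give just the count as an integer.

A → match
B → no match
C → match
D → no match
Total matched: 2

2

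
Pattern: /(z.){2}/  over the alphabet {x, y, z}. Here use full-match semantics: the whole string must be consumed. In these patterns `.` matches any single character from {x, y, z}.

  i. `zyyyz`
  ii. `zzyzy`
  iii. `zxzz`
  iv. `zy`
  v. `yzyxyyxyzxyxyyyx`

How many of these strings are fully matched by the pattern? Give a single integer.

i → no match
ii → no match
iii → match
iv → no match
v → no match — must start with `z`
Total matched: 1

1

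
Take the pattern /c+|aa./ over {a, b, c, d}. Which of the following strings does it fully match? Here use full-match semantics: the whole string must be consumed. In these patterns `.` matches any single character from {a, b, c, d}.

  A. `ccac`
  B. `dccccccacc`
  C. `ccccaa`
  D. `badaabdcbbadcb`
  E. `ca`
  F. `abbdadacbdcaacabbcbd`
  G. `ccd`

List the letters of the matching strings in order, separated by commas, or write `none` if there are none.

none

A. `ccac` → no match
B. `dccccccacc` → no match
C. `ccccaa` → no match
D → no match
E. `ca` → no match
F → no match
G. `ccd` → no match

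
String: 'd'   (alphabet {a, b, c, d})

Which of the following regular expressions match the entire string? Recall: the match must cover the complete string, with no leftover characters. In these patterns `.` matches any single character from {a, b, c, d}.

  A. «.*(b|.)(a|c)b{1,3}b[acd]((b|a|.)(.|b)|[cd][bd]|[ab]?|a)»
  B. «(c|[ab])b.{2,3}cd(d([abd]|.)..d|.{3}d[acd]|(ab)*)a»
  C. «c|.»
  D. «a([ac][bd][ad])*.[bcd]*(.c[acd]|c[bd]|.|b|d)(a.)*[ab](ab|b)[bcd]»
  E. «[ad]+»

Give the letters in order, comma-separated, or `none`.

C, E

A → no match
B → no match — must end with 'a'
C → match
D → no match — must start with 'a'
E → match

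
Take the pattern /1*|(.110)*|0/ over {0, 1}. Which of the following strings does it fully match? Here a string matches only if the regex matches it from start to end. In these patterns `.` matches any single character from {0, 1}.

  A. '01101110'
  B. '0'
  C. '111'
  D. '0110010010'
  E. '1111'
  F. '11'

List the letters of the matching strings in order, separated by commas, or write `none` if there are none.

A → match
B → match
C → match
D → no match
E → match
F → match

A, B, C, E, F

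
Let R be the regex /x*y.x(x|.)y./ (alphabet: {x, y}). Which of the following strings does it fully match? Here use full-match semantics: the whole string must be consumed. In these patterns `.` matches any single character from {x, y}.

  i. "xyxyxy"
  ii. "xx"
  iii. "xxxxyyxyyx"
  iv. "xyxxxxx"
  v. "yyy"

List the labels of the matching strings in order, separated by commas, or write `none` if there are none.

iii

i → no match
ii → no match
iii → match
iv → no match
v → no match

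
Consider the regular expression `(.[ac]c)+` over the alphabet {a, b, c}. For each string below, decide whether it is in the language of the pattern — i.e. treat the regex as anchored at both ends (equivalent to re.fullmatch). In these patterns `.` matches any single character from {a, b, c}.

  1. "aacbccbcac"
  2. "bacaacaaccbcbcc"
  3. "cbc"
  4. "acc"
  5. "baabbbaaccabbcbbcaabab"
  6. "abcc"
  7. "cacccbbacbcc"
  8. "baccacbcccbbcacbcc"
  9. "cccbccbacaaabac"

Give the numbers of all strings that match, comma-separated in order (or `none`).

1. "aacbccbcac" → no match
2 → no match
3. "cbc" → no match
4. "acc" → match
5 → no match — must end with "c"
6. "abcc" → no match
7. "cacccbbacbcc" → no match
8 → no match
9 → no match

4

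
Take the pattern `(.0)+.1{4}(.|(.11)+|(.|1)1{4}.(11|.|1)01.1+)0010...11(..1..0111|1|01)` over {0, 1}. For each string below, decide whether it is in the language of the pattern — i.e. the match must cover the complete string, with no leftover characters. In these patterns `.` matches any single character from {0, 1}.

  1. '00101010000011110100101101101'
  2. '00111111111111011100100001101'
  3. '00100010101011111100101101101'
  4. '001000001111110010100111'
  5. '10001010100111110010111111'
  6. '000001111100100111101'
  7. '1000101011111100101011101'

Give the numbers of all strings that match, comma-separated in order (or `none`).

1 → no match
2 → match
3 → match
4 → match
5 → match
6 → match
7 → match

2, 3, 4, 5, 6, 7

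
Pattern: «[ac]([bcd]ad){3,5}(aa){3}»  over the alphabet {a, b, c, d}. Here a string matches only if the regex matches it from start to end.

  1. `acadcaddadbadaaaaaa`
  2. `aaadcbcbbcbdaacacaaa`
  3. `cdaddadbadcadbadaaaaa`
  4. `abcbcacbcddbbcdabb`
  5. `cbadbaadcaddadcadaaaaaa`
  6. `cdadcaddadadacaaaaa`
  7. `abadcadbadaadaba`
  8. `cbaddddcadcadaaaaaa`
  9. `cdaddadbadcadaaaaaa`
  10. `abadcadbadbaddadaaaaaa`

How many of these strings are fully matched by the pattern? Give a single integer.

3

1 → match
2 → no match
3 → no match
4 → no match — must end with `aa`
5 → no match
6 → no match
7 → no match — must end with `aa`
8 → no match
9 → match
10 → match
Total matched: 3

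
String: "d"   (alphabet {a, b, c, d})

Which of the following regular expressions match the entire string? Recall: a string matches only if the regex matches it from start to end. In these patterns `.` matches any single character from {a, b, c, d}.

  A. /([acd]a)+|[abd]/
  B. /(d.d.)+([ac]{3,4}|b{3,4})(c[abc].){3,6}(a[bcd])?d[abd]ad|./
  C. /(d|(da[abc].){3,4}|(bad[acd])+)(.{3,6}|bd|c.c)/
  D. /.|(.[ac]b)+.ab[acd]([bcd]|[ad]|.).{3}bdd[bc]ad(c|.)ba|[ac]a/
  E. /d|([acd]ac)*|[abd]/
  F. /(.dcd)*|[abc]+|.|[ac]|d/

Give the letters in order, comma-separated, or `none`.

A → match
B → match
C → no match
D → match
E → match
F → match

A, B, D, E, F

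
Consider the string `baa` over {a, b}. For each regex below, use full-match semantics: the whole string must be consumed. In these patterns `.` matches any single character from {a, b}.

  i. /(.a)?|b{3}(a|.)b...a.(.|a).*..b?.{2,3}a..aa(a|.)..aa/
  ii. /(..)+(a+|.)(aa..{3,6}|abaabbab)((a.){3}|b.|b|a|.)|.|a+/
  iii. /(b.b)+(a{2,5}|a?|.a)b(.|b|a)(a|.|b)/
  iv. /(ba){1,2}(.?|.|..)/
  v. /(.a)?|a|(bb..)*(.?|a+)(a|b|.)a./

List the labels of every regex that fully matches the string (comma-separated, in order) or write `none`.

i → no match
ii → no match
iii → no match
iv → match
v → match

iv, v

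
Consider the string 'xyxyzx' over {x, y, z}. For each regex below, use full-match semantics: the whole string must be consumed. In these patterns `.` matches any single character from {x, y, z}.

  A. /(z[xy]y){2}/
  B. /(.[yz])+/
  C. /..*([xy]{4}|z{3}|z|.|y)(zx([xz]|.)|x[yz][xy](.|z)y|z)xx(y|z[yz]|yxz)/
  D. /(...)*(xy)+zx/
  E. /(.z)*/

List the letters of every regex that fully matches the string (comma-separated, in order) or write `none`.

D

A → no match — must start with 'z'
B → no match
C → no match
D → match
E → no match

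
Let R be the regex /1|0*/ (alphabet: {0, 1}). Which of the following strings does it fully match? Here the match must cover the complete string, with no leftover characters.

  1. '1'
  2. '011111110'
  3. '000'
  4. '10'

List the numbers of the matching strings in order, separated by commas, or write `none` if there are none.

1, 3

1 → match
2 → no match
3 → match
4 → no match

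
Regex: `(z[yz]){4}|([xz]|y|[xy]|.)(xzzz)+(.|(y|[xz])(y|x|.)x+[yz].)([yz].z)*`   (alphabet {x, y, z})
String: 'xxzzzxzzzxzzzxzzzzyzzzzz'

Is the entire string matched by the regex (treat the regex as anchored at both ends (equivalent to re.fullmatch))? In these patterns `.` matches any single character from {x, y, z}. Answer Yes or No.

Yes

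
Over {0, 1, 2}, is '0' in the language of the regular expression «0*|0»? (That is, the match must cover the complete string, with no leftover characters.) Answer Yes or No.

Yes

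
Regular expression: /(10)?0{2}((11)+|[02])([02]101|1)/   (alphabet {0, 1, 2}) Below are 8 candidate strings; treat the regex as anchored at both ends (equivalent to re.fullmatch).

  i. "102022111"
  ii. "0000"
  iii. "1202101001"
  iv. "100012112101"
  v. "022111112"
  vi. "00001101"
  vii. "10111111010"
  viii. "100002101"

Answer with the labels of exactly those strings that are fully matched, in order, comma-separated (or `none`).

viii

i. "102022111" → no match
ii. "0000" → no match
iii. "1202101001" → no match
iv. "100012112101" → no match
v. "022111112" → no match
vi. "00001101" → no match
vii. "10111111010" → no match
viii. "100002101" → match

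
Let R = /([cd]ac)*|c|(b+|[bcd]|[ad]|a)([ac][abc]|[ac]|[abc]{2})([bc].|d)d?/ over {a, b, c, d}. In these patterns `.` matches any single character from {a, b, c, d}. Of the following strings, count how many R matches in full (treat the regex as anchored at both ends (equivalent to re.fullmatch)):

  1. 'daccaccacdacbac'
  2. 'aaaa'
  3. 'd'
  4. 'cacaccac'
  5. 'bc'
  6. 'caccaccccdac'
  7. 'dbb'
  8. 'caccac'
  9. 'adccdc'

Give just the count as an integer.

1

1 → no match
2 → no match
3 → no match
4 → no match
5 → no match
6 → no match
7 → no match
8 → match
9 → no match
Total matched: 1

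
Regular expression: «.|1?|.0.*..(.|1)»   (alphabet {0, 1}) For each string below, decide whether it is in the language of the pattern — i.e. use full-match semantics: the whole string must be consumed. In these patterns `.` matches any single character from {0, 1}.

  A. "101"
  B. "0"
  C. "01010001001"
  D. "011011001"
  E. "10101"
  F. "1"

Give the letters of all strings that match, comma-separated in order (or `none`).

B, E, F

A. "101" → no match
B. "0" → match
C. "01010001001" → no match
D. "011011001" → no match
E. "10101" → match
F. "1" → match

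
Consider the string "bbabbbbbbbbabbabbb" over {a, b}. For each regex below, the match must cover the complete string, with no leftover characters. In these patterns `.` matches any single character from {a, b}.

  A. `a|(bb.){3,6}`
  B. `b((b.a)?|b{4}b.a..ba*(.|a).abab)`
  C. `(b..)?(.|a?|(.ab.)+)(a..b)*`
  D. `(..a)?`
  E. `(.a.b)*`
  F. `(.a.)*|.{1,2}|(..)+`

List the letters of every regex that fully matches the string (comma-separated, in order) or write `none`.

A → match
B → no match
C → no match
D → no match
E → no match
F → match

A, F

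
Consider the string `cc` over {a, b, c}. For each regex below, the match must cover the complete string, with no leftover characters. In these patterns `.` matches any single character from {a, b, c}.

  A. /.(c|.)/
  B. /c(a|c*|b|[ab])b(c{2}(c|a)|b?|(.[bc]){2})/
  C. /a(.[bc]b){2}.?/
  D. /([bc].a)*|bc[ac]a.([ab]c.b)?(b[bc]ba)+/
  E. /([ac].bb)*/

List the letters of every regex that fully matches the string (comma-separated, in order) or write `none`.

A → match
B → no match
C → no match — must start with `a`
D → no match
E → no match

A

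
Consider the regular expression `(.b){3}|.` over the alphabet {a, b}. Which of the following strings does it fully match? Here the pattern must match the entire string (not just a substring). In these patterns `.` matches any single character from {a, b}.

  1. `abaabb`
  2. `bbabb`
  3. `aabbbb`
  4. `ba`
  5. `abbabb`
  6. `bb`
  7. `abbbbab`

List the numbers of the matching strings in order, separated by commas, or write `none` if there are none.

1 → no match
2 → no match
3 → no match
4 → no match
5 → no match
6 → no match
7 → no match

none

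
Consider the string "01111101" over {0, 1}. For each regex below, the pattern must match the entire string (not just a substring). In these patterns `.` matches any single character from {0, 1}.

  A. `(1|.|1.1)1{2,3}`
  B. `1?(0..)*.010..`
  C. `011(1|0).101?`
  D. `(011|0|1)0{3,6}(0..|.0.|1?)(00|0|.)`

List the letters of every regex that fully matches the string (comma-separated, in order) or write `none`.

C

A → no match
B → no match
C → match
D → no match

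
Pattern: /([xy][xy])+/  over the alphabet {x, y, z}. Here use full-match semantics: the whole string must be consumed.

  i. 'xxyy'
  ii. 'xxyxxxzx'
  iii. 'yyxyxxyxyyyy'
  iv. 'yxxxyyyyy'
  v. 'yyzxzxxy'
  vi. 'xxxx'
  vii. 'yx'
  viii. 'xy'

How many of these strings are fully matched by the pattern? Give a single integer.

5

i → match
ii → no match
iii → match
iv → no match
v → no match
vi → match
vii → match
viii → match
Total matched: 5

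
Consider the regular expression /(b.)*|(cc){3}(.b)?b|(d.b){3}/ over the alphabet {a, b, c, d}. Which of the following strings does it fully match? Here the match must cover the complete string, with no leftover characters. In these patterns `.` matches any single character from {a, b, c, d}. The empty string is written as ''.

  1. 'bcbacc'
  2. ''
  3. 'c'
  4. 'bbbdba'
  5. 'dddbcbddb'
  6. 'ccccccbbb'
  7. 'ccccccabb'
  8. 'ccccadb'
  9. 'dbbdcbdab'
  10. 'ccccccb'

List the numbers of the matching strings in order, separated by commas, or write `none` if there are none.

2, 4, 6, 7, 9, 10

1 → no match
2 → match
3 → no match
4 → match
5 → no match
6 → match
7 → match
8 → no match
9 → match
10 → match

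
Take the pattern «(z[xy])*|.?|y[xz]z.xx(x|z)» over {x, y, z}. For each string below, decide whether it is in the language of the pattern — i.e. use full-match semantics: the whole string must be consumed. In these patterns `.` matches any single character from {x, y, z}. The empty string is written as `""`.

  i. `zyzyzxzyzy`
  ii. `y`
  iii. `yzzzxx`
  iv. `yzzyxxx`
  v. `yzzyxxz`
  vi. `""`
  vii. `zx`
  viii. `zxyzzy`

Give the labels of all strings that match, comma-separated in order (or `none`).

i, ii, iv, v, vi, vii

i → match
ii → match
iii → no match
iv → match
v → match
vi → match
vii → match
viii → no match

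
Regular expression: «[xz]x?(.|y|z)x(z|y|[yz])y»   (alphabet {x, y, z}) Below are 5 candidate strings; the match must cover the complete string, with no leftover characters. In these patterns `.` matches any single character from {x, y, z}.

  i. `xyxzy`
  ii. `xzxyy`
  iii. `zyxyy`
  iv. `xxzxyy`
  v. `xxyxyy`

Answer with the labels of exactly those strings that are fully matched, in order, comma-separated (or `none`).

i, ii, iii, iv, v

i → match
ii → match
iii → match
iv → match
v → match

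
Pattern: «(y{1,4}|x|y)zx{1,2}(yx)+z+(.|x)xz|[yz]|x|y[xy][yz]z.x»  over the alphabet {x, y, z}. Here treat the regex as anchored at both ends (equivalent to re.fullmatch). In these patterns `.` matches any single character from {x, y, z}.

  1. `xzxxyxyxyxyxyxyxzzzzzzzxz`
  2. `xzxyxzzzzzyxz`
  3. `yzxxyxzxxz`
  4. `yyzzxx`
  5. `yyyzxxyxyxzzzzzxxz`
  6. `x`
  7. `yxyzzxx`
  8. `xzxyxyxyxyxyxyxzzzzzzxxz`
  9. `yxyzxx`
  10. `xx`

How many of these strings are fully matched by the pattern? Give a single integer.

8

1 → match
2 → match
3 → match
4 → match
5 → match
6 → match
7 → no match
8 → match
9 → match
10 → no match
Total matched: 8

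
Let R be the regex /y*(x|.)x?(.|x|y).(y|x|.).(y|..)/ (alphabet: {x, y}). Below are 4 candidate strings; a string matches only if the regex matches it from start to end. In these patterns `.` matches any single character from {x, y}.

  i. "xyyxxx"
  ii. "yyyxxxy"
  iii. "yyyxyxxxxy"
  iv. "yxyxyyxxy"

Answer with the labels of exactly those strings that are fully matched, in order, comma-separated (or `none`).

ii, iii

i. "xyyxxx" → no match
ii. "yyyxxxy" → match
iii. "yyyxyxxxxy" → match
iv. "yxyxyyxxy" → no match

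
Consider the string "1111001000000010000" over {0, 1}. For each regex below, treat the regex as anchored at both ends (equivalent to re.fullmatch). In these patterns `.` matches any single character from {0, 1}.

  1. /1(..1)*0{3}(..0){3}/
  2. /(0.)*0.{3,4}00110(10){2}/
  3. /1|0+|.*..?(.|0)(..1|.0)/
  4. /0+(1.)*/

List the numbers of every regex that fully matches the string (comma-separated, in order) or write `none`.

1, 3

1 → match
2 → no match — must end with "10"
3 → match
4 → no match — must start with "0"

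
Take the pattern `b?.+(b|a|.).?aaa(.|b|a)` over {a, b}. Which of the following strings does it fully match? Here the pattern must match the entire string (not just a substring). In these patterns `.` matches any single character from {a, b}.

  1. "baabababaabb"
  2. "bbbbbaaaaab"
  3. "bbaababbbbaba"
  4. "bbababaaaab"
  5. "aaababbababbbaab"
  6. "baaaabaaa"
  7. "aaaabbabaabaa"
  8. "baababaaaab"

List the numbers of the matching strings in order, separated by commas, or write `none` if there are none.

1. "baabababaabb" → no match
2. "bbbbbaaaaab" → match
3 → no match
4. "bbababaaaab" → match
5 → no match
6. "baaaabaaa" → no match
7 → no match
8. "baababaaaab" → match

2, 4, 8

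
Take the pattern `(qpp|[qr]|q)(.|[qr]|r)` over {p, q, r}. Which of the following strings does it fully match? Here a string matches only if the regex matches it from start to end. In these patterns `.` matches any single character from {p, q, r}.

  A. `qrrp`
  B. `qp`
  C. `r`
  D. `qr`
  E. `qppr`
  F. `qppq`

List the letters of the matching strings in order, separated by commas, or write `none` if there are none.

B, D, E, F

A → no match
B → match
C → no match
D → match
E → match
F → match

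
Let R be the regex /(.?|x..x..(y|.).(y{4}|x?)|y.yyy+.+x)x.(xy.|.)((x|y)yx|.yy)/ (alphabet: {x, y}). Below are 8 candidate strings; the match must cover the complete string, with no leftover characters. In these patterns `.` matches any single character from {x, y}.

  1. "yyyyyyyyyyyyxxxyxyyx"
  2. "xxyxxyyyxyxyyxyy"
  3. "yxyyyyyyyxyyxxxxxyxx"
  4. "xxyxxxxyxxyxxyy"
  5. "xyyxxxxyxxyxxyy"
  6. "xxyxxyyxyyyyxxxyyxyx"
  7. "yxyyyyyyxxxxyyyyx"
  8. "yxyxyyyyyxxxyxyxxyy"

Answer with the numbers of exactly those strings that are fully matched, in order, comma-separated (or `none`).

1, 2, 4, 5, 6, 7

1 → match
2 → match
3 → no match
4 → match
5 → match
6 → match
7 → match
8 → no match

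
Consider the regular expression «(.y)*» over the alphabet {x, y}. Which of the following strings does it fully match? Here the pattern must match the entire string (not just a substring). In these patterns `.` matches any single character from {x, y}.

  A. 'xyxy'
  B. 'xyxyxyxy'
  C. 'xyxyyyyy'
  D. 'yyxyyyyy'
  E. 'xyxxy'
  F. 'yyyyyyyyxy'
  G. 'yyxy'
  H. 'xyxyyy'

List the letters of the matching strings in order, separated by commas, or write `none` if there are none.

A, B, C, D, F, G, H

A. 'xyxy' → match
B. 'xyxyxyxy' → match
C. 'xyxyyyyy' → match
D. 'yyxyyyyy' → match
E. 'xyxxy' → no match
F. 'yyyyyyyyxy' → match
G. 'yyxy' → match
H. 'xyxyyy' → match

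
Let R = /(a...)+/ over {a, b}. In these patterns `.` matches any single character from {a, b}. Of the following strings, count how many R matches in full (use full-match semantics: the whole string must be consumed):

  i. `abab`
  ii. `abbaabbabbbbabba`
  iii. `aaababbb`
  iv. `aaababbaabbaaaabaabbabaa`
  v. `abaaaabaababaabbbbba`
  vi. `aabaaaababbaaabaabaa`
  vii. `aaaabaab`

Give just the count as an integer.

4

i → match
ii → no match
iii → match
iv → match
v → no match
vi → match
vii → no match
Total matched: 4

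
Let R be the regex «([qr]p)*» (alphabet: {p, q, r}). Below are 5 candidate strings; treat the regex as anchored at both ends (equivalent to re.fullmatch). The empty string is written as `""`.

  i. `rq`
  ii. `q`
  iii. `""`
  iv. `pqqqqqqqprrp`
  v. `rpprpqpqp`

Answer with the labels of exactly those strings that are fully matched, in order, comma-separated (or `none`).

i → no match
ii → no match
iii → match
iv → no match
v → no match

iii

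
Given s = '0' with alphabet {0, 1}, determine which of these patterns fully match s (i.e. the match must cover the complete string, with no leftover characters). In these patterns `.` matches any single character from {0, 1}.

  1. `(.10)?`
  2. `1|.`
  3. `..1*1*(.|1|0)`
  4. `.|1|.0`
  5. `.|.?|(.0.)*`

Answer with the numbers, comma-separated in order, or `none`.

1 → no match
2 → match
3 → no match
4 → match
5 → match

2, 4, 5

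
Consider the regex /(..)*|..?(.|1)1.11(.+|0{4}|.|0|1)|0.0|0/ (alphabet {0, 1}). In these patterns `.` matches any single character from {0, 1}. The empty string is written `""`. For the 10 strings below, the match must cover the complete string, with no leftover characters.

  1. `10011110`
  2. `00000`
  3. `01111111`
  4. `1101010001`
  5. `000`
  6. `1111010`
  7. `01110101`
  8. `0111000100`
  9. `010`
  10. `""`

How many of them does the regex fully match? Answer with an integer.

8

1 → match
2 → no match
3 → match
4 → match
5 → match
6 → no match
7 → match
8 → match
9 → match
10 → match
Total matched: 8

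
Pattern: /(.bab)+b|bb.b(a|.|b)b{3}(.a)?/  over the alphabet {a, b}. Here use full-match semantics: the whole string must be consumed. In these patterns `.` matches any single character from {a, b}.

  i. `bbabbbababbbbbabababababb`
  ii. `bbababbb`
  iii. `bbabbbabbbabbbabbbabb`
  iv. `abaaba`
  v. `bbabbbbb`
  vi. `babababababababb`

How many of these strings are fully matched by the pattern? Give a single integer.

i → no match
ii. `bbababbb` → match
iii → match
iv. `abaaba` → no match
v. `bbabbbbb` → match
vi → no match
Total matched: 3

3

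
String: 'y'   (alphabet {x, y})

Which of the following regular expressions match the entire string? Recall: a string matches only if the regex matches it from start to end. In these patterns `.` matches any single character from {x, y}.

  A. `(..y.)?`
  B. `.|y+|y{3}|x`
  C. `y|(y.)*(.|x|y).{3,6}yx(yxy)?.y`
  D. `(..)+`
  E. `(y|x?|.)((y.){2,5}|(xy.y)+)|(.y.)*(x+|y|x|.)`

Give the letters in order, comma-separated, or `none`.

B, C, E

A → no match
B → match
C → match
D → no match
E → match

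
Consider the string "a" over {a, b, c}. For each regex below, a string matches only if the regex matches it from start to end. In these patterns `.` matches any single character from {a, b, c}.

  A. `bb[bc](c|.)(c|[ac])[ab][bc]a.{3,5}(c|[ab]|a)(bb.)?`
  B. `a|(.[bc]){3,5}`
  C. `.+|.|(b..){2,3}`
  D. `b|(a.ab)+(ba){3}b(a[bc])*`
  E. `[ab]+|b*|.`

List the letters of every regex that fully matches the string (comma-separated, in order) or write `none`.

A → no match — must start with "bb"
B → match
C → match
D → no match
E → match

B, C, E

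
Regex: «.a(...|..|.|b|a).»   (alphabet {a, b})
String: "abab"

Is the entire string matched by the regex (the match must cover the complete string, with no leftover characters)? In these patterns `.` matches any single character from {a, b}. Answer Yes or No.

No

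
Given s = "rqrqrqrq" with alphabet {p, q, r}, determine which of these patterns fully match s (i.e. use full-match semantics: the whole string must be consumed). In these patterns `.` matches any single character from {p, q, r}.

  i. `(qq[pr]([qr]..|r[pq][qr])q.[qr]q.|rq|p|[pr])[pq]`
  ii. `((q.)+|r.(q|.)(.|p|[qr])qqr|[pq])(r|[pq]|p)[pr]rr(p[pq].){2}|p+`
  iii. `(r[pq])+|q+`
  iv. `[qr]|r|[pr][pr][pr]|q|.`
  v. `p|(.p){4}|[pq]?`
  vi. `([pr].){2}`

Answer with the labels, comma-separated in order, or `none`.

iii

i → no match
ii → no match
iii → match
iv → no match
v → no match
vi → no match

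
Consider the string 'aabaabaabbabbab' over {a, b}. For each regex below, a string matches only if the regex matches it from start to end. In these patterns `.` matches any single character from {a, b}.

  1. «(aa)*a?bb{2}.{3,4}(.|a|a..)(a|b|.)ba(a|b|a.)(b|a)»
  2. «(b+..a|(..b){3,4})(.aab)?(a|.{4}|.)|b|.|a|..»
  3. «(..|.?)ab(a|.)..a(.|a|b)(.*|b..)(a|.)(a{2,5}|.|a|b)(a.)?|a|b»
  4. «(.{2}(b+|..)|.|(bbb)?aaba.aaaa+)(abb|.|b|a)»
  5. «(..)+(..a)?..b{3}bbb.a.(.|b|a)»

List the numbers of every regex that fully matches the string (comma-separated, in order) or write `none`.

3

1 → no match
2 → no match
3 → match
4 → no match
5 → no match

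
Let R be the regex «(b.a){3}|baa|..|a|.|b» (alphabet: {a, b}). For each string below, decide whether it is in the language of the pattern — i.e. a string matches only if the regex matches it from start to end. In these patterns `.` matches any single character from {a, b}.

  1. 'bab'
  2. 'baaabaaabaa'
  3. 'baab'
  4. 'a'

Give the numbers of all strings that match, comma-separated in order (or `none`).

4

1 → no match
2 → no match
3 → no match
4 → match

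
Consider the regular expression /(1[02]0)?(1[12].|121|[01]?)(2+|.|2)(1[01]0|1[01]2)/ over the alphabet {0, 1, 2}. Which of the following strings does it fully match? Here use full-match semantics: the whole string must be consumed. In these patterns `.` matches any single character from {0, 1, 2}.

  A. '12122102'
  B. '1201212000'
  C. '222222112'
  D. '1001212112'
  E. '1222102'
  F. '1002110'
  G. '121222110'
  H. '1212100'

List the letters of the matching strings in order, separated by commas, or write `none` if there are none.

A, C, D, E, F, G, H

A → match
B → no match
C → match
D → match
E → match
F → match
G → match
H → match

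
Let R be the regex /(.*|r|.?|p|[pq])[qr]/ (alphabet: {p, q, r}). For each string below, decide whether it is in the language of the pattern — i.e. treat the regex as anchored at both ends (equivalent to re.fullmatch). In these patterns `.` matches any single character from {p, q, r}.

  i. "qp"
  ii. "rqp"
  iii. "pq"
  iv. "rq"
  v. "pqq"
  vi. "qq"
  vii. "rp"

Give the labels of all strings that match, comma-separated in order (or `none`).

i → no match
ii → no match
iii → match
iv → match
v → match
vi → match
vii → no match

iii, iv, v, vi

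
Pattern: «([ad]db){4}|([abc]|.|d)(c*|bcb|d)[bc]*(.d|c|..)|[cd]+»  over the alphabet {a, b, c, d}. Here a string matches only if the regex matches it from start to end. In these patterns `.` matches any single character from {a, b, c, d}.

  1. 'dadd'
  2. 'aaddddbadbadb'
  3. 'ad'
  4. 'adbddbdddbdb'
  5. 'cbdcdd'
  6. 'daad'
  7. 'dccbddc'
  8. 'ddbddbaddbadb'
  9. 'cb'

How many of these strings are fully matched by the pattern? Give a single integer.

0

1 → no match
2 → no match
3 → no match
4 → no match
5 → no match
6 → no match
7 → no match
8 → no match
9 → no match
Total matched: 0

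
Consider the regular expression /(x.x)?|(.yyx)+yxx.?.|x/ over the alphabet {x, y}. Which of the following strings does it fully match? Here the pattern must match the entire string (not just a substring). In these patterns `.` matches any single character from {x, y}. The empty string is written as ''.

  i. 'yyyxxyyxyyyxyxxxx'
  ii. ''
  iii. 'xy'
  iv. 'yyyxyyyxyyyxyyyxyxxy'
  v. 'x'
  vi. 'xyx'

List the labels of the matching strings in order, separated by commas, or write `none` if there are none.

i, ii, iv, v, vi

i → match
ii → match
iii → no match
iv → match
v → match
vi → match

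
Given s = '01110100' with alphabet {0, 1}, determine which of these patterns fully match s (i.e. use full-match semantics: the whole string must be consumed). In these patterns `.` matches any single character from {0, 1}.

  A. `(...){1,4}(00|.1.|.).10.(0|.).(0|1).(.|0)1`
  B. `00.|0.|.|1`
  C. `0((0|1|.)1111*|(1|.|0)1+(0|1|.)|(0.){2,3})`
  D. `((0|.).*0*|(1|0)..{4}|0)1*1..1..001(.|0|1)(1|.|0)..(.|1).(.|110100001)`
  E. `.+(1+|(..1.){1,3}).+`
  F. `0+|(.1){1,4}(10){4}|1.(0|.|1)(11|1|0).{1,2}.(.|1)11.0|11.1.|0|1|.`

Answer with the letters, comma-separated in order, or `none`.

A → no match — must end with '1'
B → no match
C → no match
D → no match
E → match
F → no match

E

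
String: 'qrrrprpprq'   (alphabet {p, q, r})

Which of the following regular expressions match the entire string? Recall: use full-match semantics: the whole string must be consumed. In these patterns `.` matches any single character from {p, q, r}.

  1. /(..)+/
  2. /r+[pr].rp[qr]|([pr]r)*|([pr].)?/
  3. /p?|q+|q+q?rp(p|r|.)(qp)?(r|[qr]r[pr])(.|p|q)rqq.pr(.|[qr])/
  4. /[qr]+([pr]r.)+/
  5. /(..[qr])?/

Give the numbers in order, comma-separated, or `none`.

1, 4

1 → match
2 → no match
3 → no match
4 → match
5 → no match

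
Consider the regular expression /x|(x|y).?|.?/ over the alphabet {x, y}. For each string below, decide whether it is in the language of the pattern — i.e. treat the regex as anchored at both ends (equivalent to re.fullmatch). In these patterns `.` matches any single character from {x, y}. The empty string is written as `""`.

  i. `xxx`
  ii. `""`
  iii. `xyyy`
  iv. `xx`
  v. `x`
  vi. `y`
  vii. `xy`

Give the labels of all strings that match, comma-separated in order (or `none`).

i → no match
ii → match
iii → no match
iv → match
v → match
vi → match
vii → match

ii, iv, v, vi, vii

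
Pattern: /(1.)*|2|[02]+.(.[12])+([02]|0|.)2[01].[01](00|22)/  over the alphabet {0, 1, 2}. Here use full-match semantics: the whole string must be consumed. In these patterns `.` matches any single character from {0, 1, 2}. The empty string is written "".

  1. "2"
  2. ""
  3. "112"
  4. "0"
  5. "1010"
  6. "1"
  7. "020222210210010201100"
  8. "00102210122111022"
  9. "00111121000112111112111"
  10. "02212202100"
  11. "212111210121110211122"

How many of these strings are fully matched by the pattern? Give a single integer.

1 → match
2 → match
3 → no match
4 → no match
5 → match
6 → no match
7 → no match
8 → no match
9 → no match
10 → match
11 → match
Total matched: 5

5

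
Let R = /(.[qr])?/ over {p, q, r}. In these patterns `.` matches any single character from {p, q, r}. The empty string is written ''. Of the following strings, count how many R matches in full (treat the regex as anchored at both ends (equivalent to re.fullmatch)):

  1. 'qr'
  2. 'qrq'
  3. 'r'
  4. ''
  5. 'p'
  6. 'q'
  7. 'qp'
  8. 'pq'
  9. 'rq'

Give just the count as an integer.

1 → match
2 → no match
3 → no match
4 → match
5 → no match
6 → no match
7 → no match
8 → match
9 → match
Total matched: 4

4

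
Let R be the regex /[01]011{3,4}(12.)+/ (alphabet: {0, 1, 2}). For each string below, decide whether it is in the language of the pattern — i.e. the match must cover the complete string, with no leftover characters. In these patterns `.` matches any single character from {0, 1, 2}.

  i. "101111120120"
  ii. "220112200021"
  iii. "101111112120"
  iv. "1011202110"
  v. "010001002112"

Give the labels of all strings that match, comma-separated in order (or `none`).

i → match
ii → no match
iii → no match
iv → no match
v → no match

i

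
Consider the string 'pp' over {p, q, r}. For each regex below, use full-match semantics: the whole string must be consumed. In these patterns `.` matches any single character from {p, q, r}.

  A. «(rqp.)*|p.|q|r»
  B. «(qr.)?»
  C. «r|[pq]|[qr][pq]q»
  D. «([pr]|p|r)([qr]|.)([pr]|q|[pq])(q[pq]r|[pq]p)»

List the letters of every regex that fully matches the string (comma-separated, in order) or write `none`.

A → match
B → no match
C → no match
D → no match

A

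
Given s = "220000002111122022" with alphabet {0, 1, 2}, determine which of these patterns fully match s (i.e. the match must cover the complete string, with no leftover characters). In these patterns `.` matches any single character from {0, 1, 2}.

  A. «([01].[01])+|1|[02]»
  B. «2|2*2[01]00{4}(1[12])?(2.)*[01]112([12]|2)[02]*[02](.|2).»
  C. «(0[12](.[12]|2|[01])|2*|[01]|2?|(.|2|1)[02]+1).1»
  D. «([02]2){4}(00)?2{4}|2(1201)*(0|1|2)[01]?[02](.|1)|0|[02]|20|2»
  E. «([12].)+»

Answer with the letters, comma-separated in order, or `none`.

A → no match
B → match
C → no match — must end with "1"
D → no match
E → no match

B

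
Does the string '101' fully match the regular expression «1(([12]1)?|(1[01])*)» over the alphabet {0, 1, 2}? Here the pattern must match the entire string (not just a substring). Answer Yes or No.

No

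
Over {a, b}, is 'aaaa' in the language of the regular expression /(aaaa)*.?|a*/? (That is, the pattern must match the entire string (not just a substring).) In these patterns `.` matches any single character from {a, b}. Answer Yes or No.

Yes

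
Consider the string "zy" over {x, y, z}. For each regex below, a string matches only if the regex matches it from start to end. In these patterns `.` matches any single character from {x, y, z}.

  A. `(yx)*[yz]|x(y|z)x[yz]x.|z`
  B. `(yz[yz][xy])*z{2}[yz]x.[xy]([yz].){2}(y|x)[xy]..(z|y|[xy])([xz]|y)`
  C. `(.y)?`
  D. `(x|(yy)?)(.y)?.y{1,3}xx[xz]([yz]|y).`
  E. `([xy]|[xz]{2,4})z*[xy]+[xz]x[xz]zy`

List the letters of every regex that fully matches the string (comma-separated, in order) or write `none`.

A → no match
B → no match
C → match
D → no match
E → no match

C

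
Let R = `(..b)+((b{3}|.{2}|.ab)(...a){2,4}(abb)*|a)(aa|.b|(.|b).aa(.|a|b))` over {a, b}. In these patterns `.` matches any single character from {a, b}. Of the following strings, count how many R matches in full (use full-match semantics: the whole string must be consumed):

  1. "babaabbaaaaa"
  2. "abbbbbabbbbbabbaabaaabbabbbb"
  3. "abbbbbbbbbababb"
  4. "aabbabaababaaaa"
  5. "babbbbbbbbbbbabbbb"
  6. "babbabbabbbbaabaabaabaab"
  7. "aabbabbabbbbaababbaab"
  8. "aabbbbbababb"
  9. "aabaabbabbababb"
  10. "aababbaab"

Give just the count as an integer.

8

1. "babaabbaaaaa" → no match
2 → match
3 → match
4 → match
5 → no match
6 → match
7 → match
8. "aabbbbbababb" → match
9 → match
10. "aababbaab" → match
Total matched: 8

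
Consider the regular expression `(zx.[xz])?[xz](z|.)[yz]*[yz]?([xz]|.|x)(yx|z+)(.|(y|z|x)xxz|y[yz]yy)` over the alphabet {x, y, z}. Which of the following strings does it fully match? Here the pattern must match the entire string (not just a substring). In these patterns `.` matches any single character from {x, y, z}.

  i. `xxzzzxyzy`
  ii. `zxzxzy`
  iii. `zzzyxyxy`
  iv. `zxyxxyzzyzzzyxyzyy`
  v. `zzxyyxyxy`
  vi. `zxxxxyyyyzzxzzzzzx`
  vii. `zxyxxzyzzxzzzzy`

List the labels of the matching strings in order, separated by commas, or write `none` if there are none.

i → no match
ii → match
iii → match
iv → match
v → no match
vi → match
vii → match

ii, iii, iv, vi, vii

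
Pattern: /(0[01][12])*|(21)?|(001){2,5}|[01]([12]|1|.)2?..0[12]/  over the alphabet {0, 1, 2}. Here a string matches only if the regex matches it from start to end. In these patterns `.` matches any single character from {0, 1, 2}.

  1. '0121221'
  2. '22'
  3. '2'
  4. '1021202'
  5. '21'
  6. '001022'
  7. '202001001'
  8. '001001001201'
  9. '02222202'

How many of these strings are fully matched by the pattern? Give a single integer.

2

1. '0121221' → no match
2. '22' → no match
3. '2' → no match
4. '1021202' → match
5. '21' → match
6. '001022' → no match
7. '202001001' → no match
8. '001001001201' → no match
9. '02222202' → no match
Total matched: 2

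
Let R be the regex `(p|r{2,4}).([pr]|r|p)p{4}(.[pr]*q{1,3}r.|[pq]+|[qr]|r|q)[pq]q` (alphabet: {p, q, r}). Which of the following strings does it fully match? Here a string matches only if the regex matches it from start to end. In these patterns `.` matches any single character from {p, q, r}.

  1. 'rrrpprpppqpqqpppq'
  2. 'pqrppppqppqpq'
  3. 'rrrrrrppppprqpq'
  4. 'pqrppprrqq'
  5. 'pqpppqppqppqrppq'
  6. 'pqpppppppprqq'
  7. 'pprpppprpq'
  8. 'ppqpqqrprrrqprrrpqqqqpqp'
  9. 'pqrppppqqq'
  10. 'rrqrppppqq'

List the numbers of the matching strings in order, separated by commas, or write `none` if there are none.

1 → no match
2 → match
3 → no match
4 → no match
5 → no match
6 → no match
7 → match
8 → no match — must end with 'q'
9 → match
10 → no match

2, 7, 9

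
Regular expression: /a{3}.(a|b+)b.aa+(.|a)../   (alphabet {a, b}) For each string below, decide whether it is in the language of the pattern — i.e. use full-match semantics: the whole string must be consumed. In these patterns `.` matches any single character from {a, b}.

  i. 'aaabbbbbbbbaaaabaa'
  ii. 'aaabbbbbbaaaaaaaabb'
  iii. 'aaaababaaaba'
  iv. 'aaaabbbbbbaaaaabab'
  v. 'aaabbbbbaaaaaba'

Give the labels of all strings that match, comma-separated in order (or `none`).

i → match
ii → match
iii. 'aaaababaaaba' → no match
iv → match
v → match

i, ii, iv, v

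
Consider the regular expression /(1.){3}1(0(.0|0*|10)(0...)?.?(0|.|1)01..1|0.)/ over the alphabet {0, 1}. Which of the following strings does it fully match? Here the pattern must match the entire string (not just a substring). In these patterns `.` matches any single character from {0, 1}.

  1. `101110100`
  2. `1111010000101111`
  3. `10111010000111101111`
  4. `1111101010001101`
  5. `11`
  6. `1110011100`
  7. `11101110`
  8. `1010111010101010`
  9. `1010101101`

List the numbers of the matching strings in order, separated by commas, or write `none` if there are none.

1 → match
2 → no match
3 → match
4 → match
5 → no match
6 → no match
7 → no match
8 → no match
9 → no match

1, 3, 4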